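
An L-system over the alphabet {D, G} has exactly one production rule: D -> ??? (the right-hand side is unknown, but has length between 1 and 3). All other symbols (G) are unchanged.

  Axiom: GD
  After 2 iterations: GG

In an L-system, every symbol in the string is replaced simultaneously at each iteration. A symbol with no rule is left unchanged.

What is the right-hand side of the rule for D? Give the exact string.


Answer: G

Derivation:
Trying D -> G:
  Step 0: GD
  Step 1: GG
  Step 2: GG
Matches the given result.


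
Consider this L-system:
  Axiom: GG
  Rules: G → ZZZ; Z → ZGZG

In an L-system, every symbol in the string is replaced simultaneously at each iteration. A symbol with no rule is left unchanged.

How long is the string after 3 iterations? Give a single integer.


Answer: 84

Derivation:
Step 0: length = 2
Step 1: length = 6
Step 2: length = 24
Step 3: length = 84


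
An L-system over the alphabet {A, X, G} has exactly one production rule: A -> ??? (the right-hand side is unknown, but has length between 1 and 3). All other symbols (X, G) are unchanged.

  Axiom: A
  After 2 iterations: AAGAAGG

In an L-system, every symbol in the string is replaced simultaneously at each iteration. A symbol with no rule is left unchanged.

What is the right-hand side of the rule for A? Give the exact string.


Answer: AAG

Derivation:
Trying A -> AAG:
  Step 0: A
  Step 1: AAG
  Step 2: AAGAAGG
Matches the given result.


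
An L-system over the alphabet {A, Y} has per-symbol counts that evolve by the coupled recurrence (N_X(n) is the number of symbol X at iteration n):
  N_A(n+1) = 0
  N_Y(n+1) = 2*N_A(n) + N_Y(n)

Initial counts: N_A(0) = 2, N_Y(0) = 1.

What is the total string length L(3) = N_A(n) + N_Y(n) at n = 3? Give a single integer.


Step 0: N_A=2, N_Y=1, L=3
Step 1: N_A=0, N_Y=5, L=5
Step 2: N_A=0, N_Y=5, L=5
Step 3: N_A=0, N_Y=5, L=5

Answer: 5


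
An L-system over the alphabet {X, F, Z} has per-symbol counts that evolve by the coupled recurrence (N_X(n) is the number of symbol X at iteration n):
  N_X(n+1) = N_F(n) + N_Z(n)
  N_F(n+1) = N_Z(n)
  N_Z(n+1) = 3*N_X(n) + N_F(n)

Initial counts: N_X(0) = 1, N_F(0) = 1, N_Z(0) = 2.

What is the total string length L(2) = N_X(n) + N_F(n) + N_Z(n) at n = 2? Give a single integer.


Step 0: N_X=1, N_F=1, N_Z=2, L=4
Step 1: N_X=3, N_F=2, N_Z=4, L=9
Step 2: N_X=6, N_F=4, N_Z=11, L=21

Answer: 21


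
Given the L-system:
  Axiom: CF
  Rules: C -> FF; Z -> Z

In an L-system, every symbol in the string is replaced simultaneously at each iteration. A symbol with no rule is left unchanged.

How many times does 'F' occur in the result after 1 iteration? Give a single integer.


Step 0: CF  (1 'F')
Step 1: FFF  (3 'F')

Answer: 3


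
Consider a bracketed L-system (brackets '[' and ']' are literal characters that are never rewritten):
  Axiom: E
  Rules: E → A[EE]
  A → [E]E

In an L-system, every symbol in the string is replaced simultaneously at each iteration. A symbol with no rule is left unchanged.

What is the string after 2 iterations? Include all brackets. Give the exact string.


Step 0: E
Step 1: A[EE]
Step 2: [E]E[A[EE]A[EE]]

Answer: [E]E[A[EE]A[EE]]


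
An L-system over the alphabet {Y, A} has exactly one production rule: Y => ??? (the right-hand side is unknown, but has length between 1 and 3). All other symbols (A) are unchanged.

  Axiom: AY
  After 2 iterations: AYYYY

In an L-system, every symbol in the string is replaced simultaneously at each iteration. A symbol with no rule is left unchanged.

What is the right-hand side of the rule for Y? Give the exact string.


Trying Y => YY:
  Step 0: AY
  Step 1: AYY
  Step 2: AYYYY
Matches the given result.

Answer: YY


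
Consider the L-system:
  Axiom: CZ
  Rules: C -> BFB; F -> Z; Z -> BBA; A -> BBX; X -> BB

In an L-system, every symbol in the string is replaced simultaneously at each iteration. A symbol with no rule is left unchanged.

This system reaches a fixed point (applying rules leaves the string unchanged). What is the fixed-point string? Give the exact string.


Step 0: CZ
Step 1: BFBBBA
Step 2: BZBBBBBX
Step 3: BBBABBBBBBB
Step 4: BBBBBXBBBBBBB
Step 5: BBBBBBBBBBBBBB
Step 6: BBBBBBBBBBBBBB  (unchanged — fixed point at step 5)

Answer: BBBBBBBBBBBBBB


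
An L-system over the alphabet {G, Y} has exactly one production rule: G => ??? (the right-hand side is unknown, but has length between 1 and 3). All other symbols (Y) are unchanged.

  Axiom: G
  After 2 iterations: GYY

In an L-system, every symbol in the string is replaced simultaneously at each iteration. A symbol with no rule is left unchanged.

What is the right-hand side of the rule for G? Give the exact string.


Trying G => GY:
  Step 0: G
  Step 1: GY
  Step 2: GYY
Matches the given result.

Answer: GY


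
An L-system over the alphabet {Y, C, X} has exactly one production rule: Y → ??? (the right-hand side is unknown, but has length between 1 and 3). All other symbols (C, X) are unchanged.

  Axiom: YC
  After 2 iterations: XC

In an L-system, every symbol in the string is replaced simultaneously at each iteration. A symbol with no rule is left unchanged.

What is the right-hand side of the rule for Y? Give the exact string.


Trying Y → X:
  Step 0: YC
  Step 1: XC
  Step 2: XC
Matches the given result.

Answer: X


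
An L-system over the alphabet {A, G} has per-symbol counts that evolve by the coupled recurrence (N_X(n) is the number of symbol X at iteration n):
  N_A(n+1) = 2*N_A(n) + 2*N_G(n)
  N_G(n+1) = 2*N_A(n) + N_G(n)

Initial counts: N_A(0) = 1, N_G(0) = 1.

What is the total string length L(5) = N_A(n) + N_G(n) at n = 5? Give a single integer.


Answer: 1129

Derivation:
Step 0: N_A=1, N_G=1, L=2
Step 1: N_A=4, N_G=3, L=7
Step 2: N_A=14, N_G=11, L=25
Step 3: N_A=50, N_G=39, L=89
Step 4: N_A=178, N_G=139, L=317
Step 5: N_A=634, N_G=495, L=1129


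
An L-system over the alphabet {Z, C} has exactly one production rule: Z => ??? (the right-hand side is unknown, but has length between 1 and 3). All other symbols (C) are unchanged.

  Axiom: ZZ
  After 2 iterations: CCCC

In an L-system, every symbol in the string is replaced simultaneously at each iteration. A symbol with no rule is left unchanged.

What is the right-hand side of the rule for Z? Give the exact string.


Trying Z => CC:
  Step 0: ZZ
  Step 1: CCCC
  Step 2: CCCC
Matches the given result.

Answer: CC


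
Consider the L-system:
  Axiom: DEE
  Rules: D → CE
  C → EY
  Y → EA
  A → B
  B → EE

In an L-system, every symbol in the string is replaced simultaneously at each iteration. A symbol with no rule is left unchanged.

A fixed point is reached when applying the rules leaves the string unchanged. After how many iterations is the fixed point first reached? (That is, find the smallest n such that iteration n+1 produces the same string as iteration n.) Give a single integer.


Step 0: DEE
Step 1: CEEE
Step 2: EYEEE
Step 3: EEAEEE
Step 4: EEBEEE
Step 5: EEEEEEE
Step 6: EEEEEEE  (unchanged — fixed point at step 5)

Answer: 5


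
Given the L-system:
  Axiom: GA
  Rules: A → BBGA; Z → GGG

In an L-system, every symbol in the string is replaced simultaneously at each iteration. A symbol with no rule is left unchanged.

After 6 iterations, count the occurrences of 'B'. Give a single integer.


Answer: 12

Derivation:
Step 0: GA  (0 'B')
Step 1: GBBGA  (2 'B')
Step 2: GBBGBBGA  (4 'B')
Step 3: GBBGBBGBBGA  (6 'B')
Step 4: GBBGBBGBBGBBGA  (8 'B')
Step 5: GBBGBBGBBGBBGBBGA  (10 'B')
Step 6: GBBGBBGBBGBBGBBGBBGA  (12 'B')


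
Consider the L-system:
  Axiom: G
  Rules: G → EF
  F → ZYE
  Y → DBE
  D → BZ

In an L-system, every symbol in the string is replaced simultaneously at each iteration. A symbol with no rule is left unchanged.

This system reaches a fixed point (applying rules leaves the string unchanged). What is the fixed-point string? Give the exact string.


Step 0: G
Step 1: EF
Step 2: EZYE
Step 3: EZDBEE
Step 4: EZBZBEE
Step 5: EZBZBEE  (unchanged — fixed point at step 4)

Answer: EZBZBEE


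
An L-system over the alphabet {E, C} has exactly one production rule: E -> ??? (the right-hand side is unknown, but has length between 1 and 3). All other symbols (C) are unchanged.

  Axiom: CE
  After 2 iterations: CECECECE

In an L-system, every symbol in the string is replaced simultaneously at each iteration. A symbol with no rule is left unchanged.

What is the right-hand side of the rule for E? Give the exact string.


Answer: ECE

Derivation:
Trying E -> ECE:
  Step 0: CE
  Step 1: CECE
  Step 2: CECECECE
Matches the given result.


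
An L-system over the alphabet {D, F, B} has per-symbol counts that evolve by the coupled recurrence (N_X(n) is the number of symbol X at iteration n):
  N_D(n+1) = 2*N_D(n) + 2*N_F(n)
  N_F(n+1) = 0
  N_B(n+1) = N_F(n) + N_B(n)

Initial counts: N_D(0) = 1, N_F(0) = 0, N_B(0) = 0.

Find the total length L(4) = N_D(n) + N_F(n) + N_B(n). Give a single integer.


Answer: 16

Derivation:
Step 0: N_D=1, N_F=0, N_B=0, L=1
Step 1: N_D=2, N_F=0, N_B=0, L=2
Step 2: N_D=4, N_F=0, N_B=0, L=4
Step 3: N_D=8, N_F=0, N_B=0, L=8
Step 4: N_D=16, N_F=0, N_B=0, L=16


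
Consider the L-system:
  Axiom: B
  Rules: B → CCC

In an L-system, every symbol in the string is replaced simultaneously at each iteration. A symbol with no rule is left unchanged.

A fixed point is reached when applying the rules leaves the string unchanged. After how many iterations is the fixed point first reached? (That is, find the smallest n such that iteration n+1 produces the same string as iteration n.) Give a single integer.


Answer: 1

Derivation:
Step 0: B
Step 1: CCC
Step 2: CCC  (unchanged — fixed point at step 1)


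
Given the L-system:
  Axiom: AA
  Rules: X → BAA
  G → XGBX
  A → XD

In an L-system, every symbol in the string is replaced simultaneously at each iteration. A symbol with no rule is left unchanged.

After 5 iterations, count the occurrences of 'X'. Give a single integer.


Step 0: AA  (0 'X')
Step 1: XDXD  (2 'X')
Step 2: BAADBAAD  (0 'X')
Step 3: BXDXDDBXDXDD  (4 'X')
Step 4: BBAADBAADDBBAADBAADD  (0 'X')
Step 5: BBXDXDDBXDXDDDBBXDXDDBXDXDDD  (8 'X')

Answer: 8


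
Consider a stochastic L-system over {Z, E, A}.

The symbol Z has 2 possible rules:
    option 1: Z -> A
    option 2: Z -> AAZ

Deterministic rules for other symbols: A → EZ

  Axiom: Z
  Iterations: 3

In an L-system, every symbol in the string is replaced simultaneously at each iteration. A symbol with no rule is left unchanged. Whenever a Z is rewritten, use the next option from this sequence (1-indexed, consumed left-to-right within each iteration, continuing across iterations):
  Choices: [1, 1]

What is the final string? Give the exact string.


Answer: EA

Derivation:
Step 0: Z
Step 1: A  (used choices [1])
Step 2: EZ  (used choices [])
Step 3: EA  (used choices [1])


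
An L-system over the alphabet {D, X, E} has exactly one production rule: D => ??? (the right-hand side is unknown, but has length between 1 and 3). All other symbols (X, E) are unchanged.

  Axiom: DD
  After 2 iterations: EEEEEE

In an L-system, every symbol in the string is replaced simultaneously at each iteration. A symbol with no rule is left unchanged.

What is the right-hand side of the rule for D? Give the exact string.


Answer: EEE

Derivation:
Trying D => EEE:
  Step 0: DD
  Step 1: EEEEEE
  Step 2: EEEEEE
Matches the given result.


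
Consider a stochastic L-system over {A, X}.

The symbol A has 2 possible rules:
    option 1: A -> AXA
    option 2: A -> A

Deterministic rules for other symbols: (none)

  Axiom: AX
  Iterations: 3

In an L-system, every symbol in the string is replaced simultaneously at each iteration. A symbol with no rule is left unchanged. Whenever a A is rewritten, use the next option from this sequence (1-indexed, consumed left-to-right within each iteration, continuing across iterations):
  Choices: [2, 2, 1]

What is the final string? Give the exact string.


Answer: AXAX

Derivation:
Step 0: AX
Step 1: AX  (used choices [2])
Step 2: AX  (used choices [2])
Step 3: AXAX  (used choices [1])


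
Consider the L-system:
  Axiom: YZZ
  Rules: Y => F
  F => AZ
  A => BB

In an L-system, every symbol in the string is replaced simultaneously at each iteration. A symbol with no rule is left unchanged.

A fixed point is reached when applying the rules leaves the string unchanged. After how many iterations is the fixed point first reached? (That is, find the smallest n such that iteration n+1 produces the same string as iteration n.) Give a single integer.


Step 0: YZZ
Step 1: FZZ
Step 2: AZZZ
Step 3: BBZZZ
Step 4: BBZZZ  (unchanged — fixed point at step 3)

Answer: 3


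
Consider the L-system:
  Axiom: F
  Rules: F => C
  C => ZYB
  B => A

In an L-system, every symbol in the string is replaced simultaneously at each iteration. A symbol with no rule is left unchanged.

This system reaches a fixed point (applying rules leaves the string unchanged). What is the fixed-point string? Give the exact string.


Answer: ZYA

Derivation:
Step 0: F
Step 1: C
Step 2: ZYB
Step 3: ZYA
Step 4: ZYA  (unchanged — fixed point at step 3)


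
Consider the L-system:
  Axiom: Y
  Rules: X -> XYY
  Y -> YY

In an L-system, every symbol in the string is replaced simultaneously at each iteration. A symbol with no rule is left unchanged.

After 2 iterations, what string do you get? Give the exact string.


Answer: YYYY

Derivation:
Step 0: Y
Step 1: YY
Step 2: YYYY


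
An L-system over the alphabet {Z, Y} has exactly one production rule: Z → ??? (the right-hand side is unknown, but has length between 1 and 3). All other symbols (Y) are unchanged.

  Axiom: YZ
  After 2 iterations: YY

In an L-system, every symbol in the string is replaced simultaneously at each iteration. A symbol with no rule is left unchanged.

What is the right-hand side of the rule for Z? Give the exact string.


Trying Z → Y:
  Step 0: YZ
  Step 1: YY
  Step 2: YY
Matches the given result.

Answer: Y


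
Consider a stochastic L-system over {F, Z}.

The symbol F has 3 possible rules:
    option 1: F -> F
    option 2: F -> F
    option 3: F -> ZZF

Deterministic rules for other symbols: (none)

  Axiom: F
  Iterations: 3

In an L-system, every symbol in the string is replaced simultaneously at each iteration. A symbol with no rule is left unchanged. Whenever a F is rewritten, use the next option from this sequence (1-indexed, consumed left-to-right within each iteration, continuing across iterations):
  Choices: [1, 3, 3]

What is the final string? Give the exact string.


Step 0: F
Step 1: F  (used choices [1])
Step 2: ZZF  (used choices [3])
Step 3: ZZZZF  (used choices [3])

Answer: ZZZZF


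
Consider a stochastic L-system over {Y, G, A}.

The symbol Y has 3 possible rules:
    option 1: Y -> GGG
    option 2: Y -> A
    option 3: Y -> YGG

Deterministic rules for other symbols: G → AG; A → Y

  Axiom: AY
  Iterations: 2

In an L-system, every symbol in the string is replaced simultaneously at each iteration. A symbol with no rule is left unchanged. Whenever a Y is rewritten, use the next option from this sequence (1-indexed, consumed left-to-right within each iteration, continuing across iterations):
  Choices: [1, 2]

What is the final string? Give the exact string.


Step 0: AY
Step 1: YGGG  (used choices [1])
Step 2: AAGAGAG  (used choices [2])

Answer: AAGAGAG


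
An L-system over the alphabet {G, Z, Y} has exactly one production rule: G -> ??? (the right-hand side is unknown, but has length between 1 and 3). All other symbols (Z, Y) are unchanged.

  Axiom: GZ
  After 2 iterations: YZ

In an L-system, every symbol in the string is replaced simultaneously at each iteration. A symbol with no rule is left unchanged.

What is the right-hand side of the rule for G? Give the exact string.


Trying G -> Y:
  Step 0: GZ
  Step 1: YZ
  Step 2: YZ
Matches the given result.

Answer: Y


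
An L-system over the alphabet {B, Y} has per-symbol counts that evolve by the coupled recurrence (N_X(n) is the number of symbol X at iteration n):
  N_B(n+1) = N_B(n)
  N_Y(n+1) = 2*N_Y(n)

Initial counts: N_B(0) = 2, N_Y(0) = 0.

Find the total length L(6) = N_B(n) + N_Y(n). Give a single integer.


Step 0: N_B=2, N_Y=0, L=2
Step 1: N_B=2, N_Y=0, L=2
Step 2: N_B=2, N_Y=0, L=2
Step 3: N_B=2, N_Y=0, L=2
Step 4: N_B=2, N_Y=0, L=2
Step 5: N_B=2, N_Y=0, L=2
Step 6: N_B=2, N_Y=0, L=2

Answer: 2


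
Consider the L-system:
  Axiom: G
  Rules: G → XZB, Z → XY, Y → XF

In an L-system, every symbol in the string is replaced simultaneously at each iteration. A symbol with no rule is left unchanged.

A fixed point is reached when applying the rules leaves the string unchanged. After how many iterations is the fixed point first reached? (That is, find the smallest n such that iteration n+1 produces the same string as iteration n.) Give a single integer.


Step 0: G
Step 1: XZB
Step 2: XXYB
Step 3: XXXFB
Step 4: XXXFB  (unchanged — fixed point at step 3)

Answer: 3


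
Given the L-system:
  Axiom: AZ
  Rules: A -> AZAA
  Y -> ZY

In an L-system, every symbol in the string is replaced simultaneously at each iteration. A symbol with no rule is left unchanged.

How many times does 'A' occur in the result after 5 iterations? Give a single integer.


Step 0: AZ  (1 'A')
Step 1: AZAAZ  (3 'A')
Step 2: AZAAZAZAAAZAAZ  (9 'A')
Step 3: AZAAZAZAAAZAAZAZAAZAZAAAZAAAZAAZAZAAAZAAZ  (27 'A')
Step 4: AZAAZAZAAAZAAZAZAAZAZAAAZAAAZAAZAZAAAZAAZAZAAZAZAAAZAAZAZAAZAZAAAZAAAZAAZAZAAAZAAAZAAZAZAAAZAAZAZAAZAZAAAZAAAZAAZAZAAAZAAZ  (81 'A')
Step 5: AZAAZAZAAAZAAZAZAAZAZAAAZAAAZAAZAZAAAZAAZAZAAZAZAAAZAAZAZAAZAZAAAZAAAZAAZAZAAAZAAAZAAZAZAAAZAAZAZAAZAZAAAZAAAZAAZAZAAAZAAZAZAAZAZAAAZAAZAZAAZAZAAAZAAAZAAZAZAAAZAAZAZAAZAZAAAZAAZAZAAZAZAAAZAAAZAAZAZAAAZAAAZAAZAZAAAZAAZAZAAZAZAAAZAAAZAAZAZAAAZAAAZAAZAZAAAZAAZAZAAZAZAAAZAAAZAAZAZAAAZAAZAZAAZAZAAAZAAZAZAAZAZAAAZAAAZAAZAZAAAZAAAZAAZAZAAAZAAZAZAAZAZAAAZAAAZAAZAZAAAZAAZ  (243 'A')

Answer: 243


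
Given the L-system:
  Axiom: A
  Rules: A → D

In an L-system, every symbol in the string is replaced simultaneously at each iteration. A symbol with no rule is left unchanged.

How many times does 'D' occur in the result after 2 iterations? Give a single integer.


Step 0: A  (0 'D')
Step 1: D  (1 'D')
Step 2: D  (1 'D')

Answer: 1


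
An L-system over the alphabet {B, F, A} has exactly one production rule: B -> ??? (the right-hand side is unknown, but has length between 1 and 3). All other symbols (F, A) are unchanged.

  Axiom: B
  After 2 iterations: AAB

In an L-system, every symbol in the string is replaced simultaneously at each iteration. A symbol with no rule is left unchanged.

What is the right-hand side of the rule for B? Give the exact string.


Answer: AB

Derivation:
Trying B -> AB:
  Step 0: B
  Step 1: AB
  Step 2: AAB
Matches the given result.


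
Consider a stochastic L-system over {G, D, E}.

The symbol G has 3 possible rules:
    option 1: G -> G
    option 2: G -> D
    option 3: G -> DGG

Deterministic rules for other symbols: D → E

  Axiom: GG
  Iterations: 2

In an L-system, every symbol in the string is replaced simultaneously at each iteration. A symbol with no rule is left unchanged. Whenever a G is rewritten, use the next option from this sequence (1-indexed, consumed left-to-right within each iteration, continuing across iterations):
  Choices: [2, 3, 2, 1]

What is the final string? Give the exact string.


Answer: EEDG

Derivation:
Step 0: GG
Step 1: DDGG  (used choices [2, 3])
Step 2: EEDG  (used choices [2, 1])


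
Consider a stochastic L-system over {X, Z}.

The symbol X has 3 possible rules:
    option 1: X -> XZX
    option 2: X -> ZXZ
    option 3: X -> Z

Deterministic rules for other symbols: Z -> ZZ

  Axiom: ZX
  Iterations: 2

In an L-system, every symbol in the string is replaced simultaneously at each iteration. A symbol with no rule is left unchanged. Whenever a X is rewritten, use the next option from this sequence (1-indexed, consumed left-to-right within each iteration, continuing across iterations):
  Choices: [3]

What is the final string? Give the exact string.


Answer: ZZZZZZ

Derivation:
Step 0: ZX
Step 1: ZZZ  (used choices [3])
Step 2: ZZZZZZ  (used choices [])


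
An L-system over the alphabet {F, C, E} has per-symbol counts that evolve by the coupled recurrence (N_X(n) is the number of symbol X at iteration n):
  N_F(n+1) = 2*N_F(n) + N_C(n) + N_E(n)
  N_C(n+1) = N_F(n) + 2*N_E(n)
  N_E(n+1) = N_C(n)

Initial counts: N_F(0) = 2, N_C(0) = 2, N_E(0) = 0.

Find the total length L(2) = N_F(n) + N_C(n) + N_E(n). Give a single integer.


Step 0: N_F=2, N_C=2, N_E=0, L=4
Step 1: N_F=6, N_C=2, N_E=2, L=10
Step 2: N_F=16, N_C=10, N_E=2, L=28

Answer: 28


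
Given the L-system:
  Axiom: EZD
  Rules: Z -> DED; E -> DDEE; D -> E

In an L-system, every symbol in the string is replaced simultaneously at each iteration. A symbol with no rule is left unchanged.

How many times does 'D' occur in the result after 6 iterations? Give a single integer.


Answer: 480

Derivation:
Step 0: length=3, 'D' count=1
Step 1: length=8, 'D' count=4
Step 2: length=20, 'D' count=8
Step 3: length=56, 'D' count=24
Step 4: length=152, 'D' count=64
Step 5: length=416, 'D' count=176
Step 6: length=1136, 'D' count=480
Final string: EEDDEEDDEEEEDDEEDDEEDDEEDDEEEEDDEEDDEEEEDDEEDDEEDDEEDDEEEEDDEEDDEEEEDDEEDDEEEEDDEEDDEEEEDDEEDDEEDDEEDDEEEEDDEEDDEEEEDDEEDDEEDDEEDDEEEEDDEEDDEEEEDDEEDDEEDDEEDDEEEEDDEEDDEEEEDDEEDDEEDDEEDDEEEEDDEEDDEEEEDDEEDDEEEEDDEEDDEEEEDDEEDDEEDDEEDDEEEEDDEEDDEEEEDDEEDDEEDDEEDDEEEEDDEEDDEEEEDDEEDDEEEEDDEEDDEEEEDDEEDDEEDDEEDDEEEEDDEEDDEEEEDDEEDDEEDDEEDDEEEEDDEEDDEEEEDDEEDDEEDDEEDDEEEEDDEEDDEEEEDDEEDDEEDDEEDDEEEEDDEEDDEEEEDDEEDDEEEEDDEEDDEEEEDDEEDDEEDDEEDDEEEEDDEEDDEEEEDDEEDDEEDDEEDDEEEEDDEEDDEEEEDDEEDDEEEEDDEEDDEEEEDDEEDDEEDDEEDDEEEEDDEEDDEEEEDDEEDDEEDDEEDDEEEEDDEEDDEEEEDDEEDDEEEEDDEEDDEEEEDDEEDDEEDDEEDDEEEEDDEEDDEEEEDDEEDDEEDDEEDDEEEEDDEEDDEEEEDDEEDDEEDDEEDDEEEEDDEEDDEEEEDDEEDDEEDDEEDDEEEEDDEEDDEEEEDDEEDDEEEEDDEEDDEEEEDDEEDDEEDDEEDDEEEEDDEEDDEEEEDDEEDDEEDDEEDDEEEEDDEEDDEEEEDDEEDDEEEEDDEEDDEEEEDDEEDDEEDDEEDDEEEEDDEEDDEEEEDDEEDDEEDDEEDDEEEEDDEEDDEEEEDDEEDDEEEEDDEEDDEEEEDDEEDDEEDDEEDDEEEEDDEEDDEEEEDDEEDDEEDDEEDDEEEEDDEEDDEEEEDDEEDDEEDDEEDDEEEEDDEEDDEEEEDDEEDDEEDDEEDDEEEEDDEEDDEEEEDDEEDDEEEEDDEEDDEEEEDDEEDDEEDDEEDDEEEEDDEEDDEEEEDDEEDDEEDDEEDDEEEEDDEEDDEEEEDDEEDDEEEEDDEEDDEEEEDDEEDDEEDDEEDDEEEEDDEEDDEEEEDDEEDDEEDDEEDDEEEEDDEEDDEEEEDDEEDDEE


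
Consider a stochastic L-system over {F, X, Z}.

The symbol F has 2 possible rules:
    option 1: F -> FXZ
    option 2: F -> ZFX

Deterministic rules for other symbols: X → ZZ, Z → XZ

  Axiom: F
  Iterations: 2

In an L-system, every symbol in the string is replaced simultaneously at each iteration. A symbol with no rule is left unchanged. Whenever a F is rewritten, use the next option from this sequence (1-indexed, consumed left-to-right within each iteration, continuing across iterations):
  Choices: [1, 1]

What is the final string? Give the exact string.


Step 0: F
Step 1: FXZ  (used choices [1])
Step 2: FXZZZXZ  (used choices [1])

Answer: FXZZZXZ


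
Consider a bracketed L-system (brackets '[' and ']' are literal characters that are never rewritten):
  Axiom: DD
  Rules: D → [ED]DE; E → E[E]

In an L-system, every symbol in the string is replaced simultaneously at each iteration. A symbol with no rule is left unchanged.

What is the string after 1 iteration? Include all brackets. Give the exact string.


Step 0: DD
Step 1: [ED]DE[ED]DE

Answer: [ED]DE[ED]DE


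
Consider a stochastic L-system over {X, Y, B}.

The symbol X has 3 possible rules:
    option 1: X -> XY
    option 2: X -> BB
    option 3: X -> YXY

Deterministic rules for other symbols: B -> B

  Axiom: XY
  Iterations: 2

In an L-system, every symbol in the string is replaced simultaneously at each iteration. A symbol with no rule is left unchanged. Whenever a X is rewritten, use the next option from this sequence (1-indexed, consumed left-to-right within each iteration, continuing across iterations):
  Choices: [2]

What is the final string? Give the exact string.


Step 0: XY
Step 1: BBY  (used choices [2])
Step 2: BBY  (used choices [])

Answer: BBY


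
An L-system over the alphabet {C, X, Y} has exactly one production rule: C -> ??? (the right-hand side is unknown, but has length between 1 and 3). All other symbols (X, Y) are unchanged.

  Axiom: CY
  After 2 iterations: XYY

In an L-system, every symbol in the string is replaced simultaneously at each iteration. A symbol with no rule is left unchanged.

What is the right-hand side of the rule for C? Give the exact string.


Answer: XY

Derivation:
Trying C -> XY:
  Step 0: CY
  Step 1: XYY
  Step 2: XYY
Matches the given result.


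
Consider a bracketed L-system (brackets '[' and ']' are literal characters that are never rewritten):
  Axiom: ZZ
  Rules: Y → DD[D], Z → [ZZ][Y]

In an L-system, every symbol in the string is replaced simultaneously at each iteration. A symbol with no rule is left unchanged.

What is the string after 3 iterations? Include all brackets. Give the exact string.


Step 0: ZZ
Step 1: [ZZ][Y][ZZ][Y]
Step 2: [[ZZ][Y][ZZ][Y]][DD[D]][[ZZ][Y][ZZ][Y]][DD[D]]
Step 3: [[[ZZ][Y][ZZ][Y]][DD[D]][[ZZ][Y][ZZ][Y]][DD[D]]][DD[D]][[[ZZ][Y][ZZ][Y]][DD[D]][[ZZ][Y][ZZ][Y]][DD[D]]][DD[D]]

Answer: [[[ZZ][Y][ZZ][Y]][DD[D]][[ZZ][Y][ZZ][Y]][DD[D]]][DD[D]][[[ZZ][Y][ZZ][Y]][DD[D]][[ZZ][Y][ZZ][Y]][DD[D]]][DD[D]]


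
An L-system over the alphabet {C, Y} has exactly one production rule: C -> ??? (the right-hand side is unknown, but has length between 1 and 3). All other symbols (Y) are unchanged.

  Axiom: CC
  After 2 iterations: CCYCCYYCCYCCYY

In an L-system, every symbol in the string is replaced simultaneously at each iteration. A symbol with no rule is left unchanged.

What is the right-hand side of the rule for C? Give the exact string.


Trying C -> CCY:
  Step 0: CC
  Step 1: CCYCCY
  Step 2: CCYCCYYCCYCCYY
Matches the given result.

Answer: CCY


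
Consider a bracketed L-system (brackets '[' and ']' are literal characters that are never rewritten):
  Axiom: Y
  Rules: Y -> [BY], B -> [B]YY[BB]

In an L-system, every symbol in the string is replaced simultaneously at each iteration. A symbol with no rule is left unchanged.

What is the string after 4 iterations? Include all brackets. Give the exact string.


Answer: [[[[B]YY[BB]][BY][BY][[B]YY[BB][B]YY[BB]]][[B]YY[BB][BY]][[B]YY[BB][BY]][[[B]YY[BB]][BY][BY][[B]YY[BB][B]YY[BB]][[B]YY[BB]][BY][BY][[B]YY[BB][B]YY[BB]]][[[B]YY[BB]][BY][BY][[B]YY[BB][B]YY[BB]][[B]YY[BB][BY]]]]

Derivation:
Step 0: Y
Step 1: [BY]
Step 2: [[B]YY[BB][BY]]
Step 3: [[[B]YY[BB]][BY][BY][[B]YY[BB][B]YY[BB]][[B]YY[BB][BY]]]
Step 4: [[[[B]YY[BB]][BY][BY][[B]YY[BB][B]YY[BB]]][[B]YY[BB][BY]][[B]YY[BB][BY]][[[B]YY[BB]][BY][BY][[B]YY[BB][B]YY[BB]][[B]YY[BB]][BY][BY][[B]YY[BB][B]YY[BB]]][[[B]YY[BB]][BY][BY][[B]YY[BB][B]YY[BB]][[B]YY[BB][BY]]]]


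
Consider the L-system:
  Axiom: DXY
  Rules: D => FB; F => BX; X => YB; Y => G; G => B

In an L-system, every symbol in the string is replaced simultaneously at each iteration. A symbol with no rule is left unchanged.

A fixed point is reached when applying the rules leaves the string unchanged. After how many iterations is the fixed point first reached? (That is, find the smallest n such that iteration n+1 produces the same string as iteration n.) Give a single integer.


Step 0: DXY
Step 1: FBYBG
Step 2: BXBGBB
Step 3: BYBBBBB
Step 4: BGBBBBB
Step 5: BBBBBBB
Step 6: BBBBBBB  (unchanged — fixed point at step 5)

Answer: 5


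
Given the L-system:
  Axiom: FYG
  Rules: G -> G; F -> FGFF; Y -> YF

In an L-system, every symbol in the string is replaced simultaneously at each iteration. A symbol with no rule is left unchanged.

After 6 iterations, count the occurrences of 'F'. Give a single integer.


Final string: FGFFGFGFFFGFFGFGFFGFGFFFGFFFGFFGFGFFFGFFGFGFFGFGFFFGFFGFGFFGFGFFFGFFFGFFGFGFFFGFFFGFFGFGFFFGFFGFGFFGFGFFFGFFFGFFGFGFFFGFFGFGFFGFGFFFGFFGFGFFGFGFFFGFFFGFFGFGFFFGFFGFGFFGFGFFFGFFGFGFFGFGFFFGFFFGFFGFGFFFGFFFGFFGFGFFFGFFGFGFFGFGFFFGFFFGFFGFGFFFGFFFGFFGFGFFFGFFGFGFFGFGFFFGFFFGFFGFGFFFGFFGFGFFGFGFFFGFFGFGFFGFGFFFGFFFGFFGFGFFFGFFFGFFGFGFFFGFFGFGFFGFGFFFGFFFGFFGFGFFFGFFGFGFFGFGFFFGFFGFGFFGFGFFFGFFFGFFGFGFFFGFFGFGFFGFGFFFGFFGFGFFGFGFFFGFFFGFFGFGFFFGFFFGFFGFGFFFGFFGFGFFGFGFFFGFFFGFFGFGFFFGFFGFGFFGFGFFFGFFGFGFFGFGFFFGFFFGFFGFGFFFGFFGFGFFGFGFFFGFFGFGFFGFGFFFGFFFGFFGFGFFFGFFFGFFGFGFFFGFFGFGFFGFGFFFGFFFGFFGFGFFFGFFFGFFGFGFFFGFFGFGFFGFGFFFGFFFGFFGFGFFFGFFGFGFFGFGFFFGFFGFGFFGFGFFFGFFFGFFGFGFFFGFFFGFFGFGFFFGFFGFGFFGFGFFFGFFFGFFGFGFFFGFFFGFFGFGFFFGFFGFGFFGFGFFFGFFFGFFGFGFFFGFFGFGFFGFGFFFGFFGFGFFGFGFFFGFFFGFFGFGFFFGFFFGFFGFGFFFGFFGFGFFGFGFFFGFFFGFFGFGFFFGFFGFGFFGFGFFFGFFGFGFFGFGFFFGFFFGFFGFGFFFGFFGFGFFGFGFFFGFFGFGFFGFGFFFGFFFGFFGFGFFFGFFFGFFGFGFFFGFFGFGFFGFGFFFGFFFGFFGFGFFFGFFFGFFGFGFFFGFFGFGFFGFGFFFGFFFGFFGFGFFFGFFGFGFFGFGFFFGFFGFGFFGFGFFFGFFFGFFGFGFFFGFFFGFFGFGFFFGFFGFGFFGFGFFFGFFFGFFGFGFFFGFFYFFGFFFGFFGFGFFFGFFFGFFGFGFFFGFFGFGFFGFGFFFGFFFGFFGFGFFFGFFFGFFGFGFFFGFFGFGFFGFGFFFGFFFGFFGFGFFFGFFGFGFFGFGFFFGFFGFGFFGFGFFFGFFFGFFGFGFFFGFFFGFFGFGFFFGFFGFGFFGFGFFFGFFFGFFGFGFFFGFFFGFFGFGFFFGFFGFGFFGFGFFFGFFFGFFGFGFFFGFFGFGFFGFGFFFGFFGFGFFGFGFFFGFFFGFFGFGFFFGFFFGFFGFGFFFGFFGFGFFGFGFFFGFFFGFFGFGFFFGFFGFGFFGFGFFFGFFGFGFFGFGFFFGFFFGFFGFGFFFGFFGFGFFGFGFFFGFFGFGFFGFGFFFGFFFGFFGFGFFFGFFFGFFGFGFFFGFFGFGFFGFGFFFGFFFGFFGFGFFFGFFFGFFGFGFFFGFFGFGFFGFGFFFGFFFGFFGFGFFFGFFGFGFFGFGFFFGFFGFGFFGFGFFFGFFFGFFGFGFFFGFFFGFFGFGFFFGFFGFGFFGFGFFFGFFFGFFGFGFFFGFFG
Count of 'F': 1093

Answer: 1093


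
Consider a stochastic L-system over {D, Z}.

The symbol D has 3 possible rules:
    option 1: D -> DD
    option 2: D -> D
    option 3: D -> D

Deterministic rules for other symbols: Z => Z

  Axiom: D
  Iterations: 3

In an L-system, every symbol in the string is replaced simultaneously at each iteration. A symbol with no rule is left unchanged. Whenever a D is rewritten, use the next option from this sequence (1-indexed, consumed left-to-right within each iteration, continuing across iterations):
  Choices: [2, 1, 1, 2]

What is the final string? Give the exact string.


Answer: DDD

Derivation:
Step 0: D
Step 1: D  (used choices [2])
Step 2: DD  (used choices [1])
Step 3: DDD  (used choices [1, 2])


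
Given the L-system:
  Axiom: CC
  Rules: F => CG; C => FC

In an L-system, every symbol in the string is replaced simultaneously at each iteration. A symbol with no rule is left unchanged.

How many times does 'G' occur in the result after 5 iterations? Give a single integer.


Answer: 14

Derivation:
Step 0: CC  (0 'G')
Step 1: FCFC  (0 'G')
Step 2: CGFCCGFC  (2 'G')
Step 3: FCGCGFCFCGCGFC  (4 'G')
Step 4: CGFCGFCGCGFCCGFCGFCGCGFC  (8 'G')
Step 5: FCGCGFCGCGFCGFCGCGFCFCGCGFCGCGFCGFCGCGFC  (14 'G')


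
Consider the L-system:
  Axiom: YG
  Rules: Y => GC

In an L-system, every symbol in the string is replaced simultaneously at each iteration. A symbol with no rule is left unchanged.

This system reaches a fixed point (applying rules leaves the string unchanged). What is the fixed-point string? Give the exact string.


Step 0: YG
Step 1: GCG
Step 2: GCG  (unchanged — fixed point at step 1)

Answer: GCG


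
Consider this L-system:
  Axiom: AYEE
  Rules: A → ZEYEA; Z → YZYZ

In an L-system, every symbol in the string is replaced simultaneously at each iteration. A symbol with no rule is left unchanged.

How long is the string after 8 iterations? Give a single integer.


Step 0: length = 4
Step 1: length = 8
Step 2: length = 15
Step 3: length = 28
Step 4: length = 53
Step 5: length = 102
Step 6: length = 199
Step 7: length = 392
Step 8: length = 777

Answer: 777


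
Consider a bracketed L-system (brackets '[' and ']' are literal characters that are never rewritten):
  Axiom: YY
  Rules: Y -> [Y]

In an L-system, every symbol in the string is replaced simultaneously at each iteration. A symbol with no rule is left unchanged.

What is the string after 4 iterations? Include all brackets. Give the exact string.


Step 0: YY
Step 1: [Y][Y]
Step 2: [[Y]][[Y]]
Step 3: [[[Y]]][[[Y]]]
Step 4: [[[[Y]]]][[[[Y]]]]

Answer: [[[[Y]]]][[[[Y]]]]


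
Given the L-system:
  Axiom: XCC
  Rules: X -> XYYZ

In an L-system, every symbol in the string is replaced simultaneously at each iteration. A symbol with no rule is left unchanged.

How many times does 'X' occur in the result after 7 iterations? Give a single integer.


Step 0: XCC  (1 'X')
Step 1: XYYZCC  (1 'X')
Step 2: XYYZYYZCC  (1 'X')
Step 3: XYYZYYZYYZCC  (1 'X')
Step 4: XYYZYYZYYZYYZCC  (1 'X')
Step 5: XYYZYYZYYZYYZYYZCC  (1 'X')
Step 6: XYYZYYZYYZYYZYYZYYZCC  (1 'X')
Step 7: XYYZYYZYYZYYZYYZYYZYYZCC  (1 'X')

Answer: 1


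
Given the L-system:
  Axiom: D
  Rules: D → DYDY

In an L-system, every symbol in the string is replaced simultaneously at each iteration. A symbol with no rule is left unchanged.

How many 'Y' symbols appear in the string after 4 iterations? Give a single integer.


Step 0: D  (0 'Y')
Step 1: DYDY  (2 'Y')
Step 2: DYDYYDYDYY  (6 'Y')
Step 3: DYDYYDYDYYYDYDYYDYDYYY  (14 'Y')
Step 4: DYDYYDYDYYYDYDYYDYDYYYYDYDYYDYDYYYDYDYYDYDYYYY  (30 'Y')

Answer: 30


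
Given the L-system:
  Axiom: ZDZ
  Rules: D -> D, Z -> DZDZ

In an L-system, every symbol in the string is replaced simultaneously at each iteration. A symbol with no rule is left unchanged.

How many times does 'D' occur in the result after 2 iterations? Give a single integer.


Answer: 13

Derivation:
Step 0: ZDZ  (1 'D')
Step 1: DZDZDDZDZ  (5 'D')
Step 2: DDZDZDDZDZDDDZDZDDZDZ  (13 'D')


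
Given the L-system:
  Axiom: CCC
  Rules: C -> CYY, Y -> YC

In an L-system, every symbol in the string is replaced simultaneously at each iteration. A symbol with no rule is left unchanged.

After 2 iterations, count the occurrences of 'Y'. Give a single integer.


Step 0: CCC  (0 'Y')
Step 1: CYYCYYCYY  (6 'Y')
Step 2: CYYYCYCCYYYCYCCYYYCYC  (12 'Y')

Answer: 12


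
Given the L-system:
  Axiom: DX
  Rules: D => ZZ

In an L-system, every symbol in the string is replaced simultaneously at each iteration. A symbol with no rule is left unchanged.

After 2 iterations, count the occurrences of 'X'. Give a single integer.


Answer: 1

Derivation:
Step 0: DX  (1 'X')
Step 1: ZZX  (1 'X')
Step 2: ZZX  (1 'X')


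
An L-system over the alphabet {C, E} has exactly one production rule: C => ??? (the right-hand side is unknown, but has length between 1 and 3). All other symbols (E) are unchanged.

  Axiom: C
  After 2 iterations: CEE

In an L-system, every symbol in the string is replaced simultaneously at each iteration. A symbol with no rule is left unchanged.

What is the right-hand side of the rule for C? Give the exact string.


Trying C => CE:
  Step 0: C
  Step 1: CE
  Step 2: CEE
Matches the given result.

Answer: CE


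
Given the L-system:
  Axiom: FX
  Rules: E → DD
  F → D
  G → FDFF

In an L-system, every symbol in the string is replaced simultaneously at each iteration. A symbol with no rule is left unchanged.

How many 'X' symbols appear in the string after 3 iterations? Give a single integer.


Answer: 1

Derivation:
Step 0: FX  (1 'X')
Step 1: DX  (1 'X')
Step 2: DX  (1 'X')
Step 3: DX  (1 'X')


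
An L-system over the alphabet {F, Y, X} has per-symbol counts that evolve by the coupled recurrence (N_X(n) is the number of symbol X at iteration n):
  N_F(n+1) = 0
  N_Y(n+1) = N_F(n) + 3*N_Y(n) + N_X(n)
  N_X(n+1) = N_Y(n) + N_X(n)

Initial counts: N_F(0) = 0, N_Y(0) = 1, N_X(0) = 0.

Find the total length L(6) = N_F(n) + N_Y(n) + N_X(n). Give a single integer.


Answer: 1912

Derivation:
Step 0: N_F=0, N_Y=1, N_X=0, L=1
Step 1: N_F=0, N_Y=3, N_X=1, L=4
Step 2: N_F=0, N_Y=10, N_X=4, L=14
Step 3: N_F=0, N_Y=34, N_X=14, L=48
Step 4: N_F=0, N_Y=116, N_X=48, L=164
Step 5: N_F=0, N_Y=396, N_X=164, L=560
Step 6: N_F=0, N_Y=1352, N_X=560, L=1912


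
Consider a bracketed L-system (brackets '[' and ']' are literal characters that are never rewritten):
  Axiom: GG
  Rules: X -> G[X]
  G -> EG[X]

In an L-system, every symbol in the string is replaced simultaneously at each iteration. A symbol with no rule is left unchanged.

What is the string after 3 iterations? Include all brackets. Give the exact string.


Step 0: GG
Step 1: EG[X]EG[X]
Step 2: EEG[X][G[X]]EEG[X][G[X]]
Step 3: EEEG[X][G[X]][EG[X][G[X]]]EEEG[X][G[X]][EG[X][G[X]]]

Answer: EEEG[X][G[X]][EG[X][G[X]]]EEEG[X][G[X]][EG[X][G[X]]]


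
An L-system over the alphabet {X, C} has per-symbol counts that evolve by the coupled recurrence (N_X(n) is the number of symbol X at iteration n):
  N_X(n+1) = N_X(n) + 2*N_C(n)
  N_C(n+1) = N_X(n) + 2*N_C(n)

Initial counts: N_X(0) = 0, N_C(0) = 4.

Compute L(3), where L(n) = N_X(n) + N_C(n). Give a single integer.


Step 0: N_X=0, N_C=4, L=4
Step 1: N_X=8, N_C=8, L=16
Step 2: N_X=24, N_C=24, L=48
Step 3: N_X=72, N_C=72, L=144

Answer: 144


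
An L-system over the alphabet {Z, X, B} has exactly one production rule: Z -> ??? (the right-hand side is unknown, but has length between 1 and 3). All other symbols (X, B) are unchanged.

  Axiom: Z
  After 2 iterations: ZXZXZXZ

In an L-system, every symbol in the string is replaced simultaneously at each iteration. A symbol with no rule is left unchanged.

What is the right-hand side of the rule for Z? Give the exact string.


Trying Z -> ZXZ:
  Step 0: Z
  Step 1: ZXZ
  Step 2: ZXZXZXZ
Matches the given result.

Answer: ZXZ


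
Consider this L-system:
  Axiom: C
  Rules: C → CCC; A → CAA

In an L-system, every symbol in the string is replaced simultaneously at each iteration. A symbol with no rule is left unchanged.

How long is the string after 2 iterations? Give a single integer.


Step 0: length = 1
Step 1: length = 3
Step 2: length = 9

Answer: 9


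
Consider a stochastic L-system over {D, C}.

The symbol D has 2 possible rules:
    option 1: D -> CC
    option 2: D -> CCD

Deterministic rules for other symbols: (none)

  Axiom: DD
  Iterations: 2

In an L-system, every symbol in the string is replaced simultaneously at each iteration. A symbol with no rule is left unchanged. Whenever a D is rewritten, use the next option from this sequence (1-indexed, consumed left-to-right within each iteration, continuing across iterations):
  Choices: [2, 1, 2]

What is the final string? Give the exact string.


Answer: CCCCDCC

Derivation:
Step 0: DD
Step 1: CCDCC  (used choices [2, 1])
Step 2: CCCCDCC  (used choices [2])


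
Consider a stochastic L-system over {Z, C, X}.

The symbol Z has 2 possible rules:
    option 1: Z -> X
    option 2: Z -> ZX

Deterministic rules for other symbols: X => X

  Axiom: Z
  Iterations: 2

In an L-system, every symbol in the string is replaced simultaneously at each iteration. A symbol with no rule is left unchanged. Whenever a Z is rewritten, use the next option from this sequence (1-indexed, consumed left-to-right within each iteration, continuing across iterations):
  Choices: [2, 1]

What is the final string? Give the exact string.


Step 0: Z
Step 1: ZX  (used choices [2])
Step 2: XX  (used choices [1])

Answer: XX


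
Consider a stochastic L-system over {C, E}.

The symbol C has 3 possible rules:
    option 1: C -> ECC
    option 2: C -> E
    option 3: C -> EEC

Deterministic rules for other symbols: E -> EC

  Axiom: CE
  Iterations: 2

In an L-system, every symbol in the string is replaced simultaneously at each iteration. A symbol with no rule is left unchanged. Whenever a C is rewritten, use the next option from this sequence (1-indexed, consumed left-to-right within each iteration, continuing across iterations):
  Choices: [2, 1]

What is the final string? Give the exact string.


Step 0: CE
Step 1: EEC  (used choices [2])
Step 2: ECECECC  (used choices [1])

Answer: ECECECC


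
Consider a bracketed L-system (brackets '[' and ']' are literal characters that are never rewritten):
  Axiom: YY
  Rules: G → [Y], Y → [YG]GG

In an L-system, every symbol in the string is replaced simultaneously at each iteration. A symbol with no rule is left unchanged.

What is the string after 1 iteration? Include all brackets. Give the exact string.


Step 0: YY
Step 1: [YG]GG[YG]GG

Answer: [YG]GG[YG]GG
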